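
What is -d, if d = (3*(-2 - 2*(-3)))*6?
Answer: -72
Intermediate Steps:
d = 72 (d = (3*(-2 + 6))*6 = (3*4)*6 = 12*6 = 72)
-d = -1*72 = -72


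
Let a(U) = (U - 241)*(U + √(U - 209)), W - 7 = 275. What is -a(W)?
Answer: -11562 - 41*√73 ≈ -11912.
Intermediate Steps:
W = 282 (W = 7 + 275 = 282)
a(U) = (-241 + U)*(U + √(-209 + U))
-a(W) = -(282² - 241*282 - 241*√(-209 + 282) + 282*√(-209 + 282)) = -(79524 - 67962 - 241*√73 + 282*√73) = -(11562 + 41*√73) = -11562 - 41*√73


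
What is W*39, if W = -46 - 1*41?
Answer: -3393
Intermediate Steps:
W = -87 (W = -46 - 41 = -87)
W*39 = -87*39 = -3393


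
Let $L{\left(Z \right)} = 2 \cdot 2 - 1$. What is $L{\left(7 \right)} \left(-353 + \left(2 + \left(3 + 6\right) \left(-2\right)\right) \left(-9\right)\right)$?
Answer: $-627$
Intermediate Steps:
$L{\left(Z \right)} = 3$ ($L{\left(Z \right)} = 4 - 1 = 3$)
$L{\left(7 \right)} \left(-353 + \left(2 + \left(3 + 6\right) \left(-2\right)\right) \left(-9\right)\right) = 3 \left(-353 + \left(2 + \left(3 + 6\right) \left(-2\right)\right) \left(-9\right)\right) = 3 \left(-353 + \left(2 + 9 \left(-2\right)\right) \left(-9\right)\right) = 3 \left(-353 + \left(2 - 18\right) \left(-9\right)\right) = 3 \left(-353 - -144\right) = 3 \left(-353 + 144\right) = 3 \left(-209\right) = -627$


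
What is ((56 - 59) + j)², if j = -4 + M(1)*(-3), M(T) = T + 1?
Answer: 169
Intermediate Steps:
M(T) = 1 + T
j = -10 (j = -4 + (1 + 1)*(-3) = -4 + 2*(-3) = -4 - 6 = -10)
((56 - 59) + j)² = ((56 - 59) - 10)² = (-3 - 10)² = (-13)² = 169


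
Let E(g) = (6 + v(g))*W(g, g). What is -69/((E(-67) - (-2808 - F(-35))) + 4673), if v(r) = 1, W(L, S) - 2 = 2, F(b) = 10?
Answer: -69/7519 ≈ -0.0091767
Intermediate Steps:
W(L, S) = 4 (W(L, S) = 2 + 2 = 4)
E(g) = 28 (E(g) = (6 + 1)*4 = 7*4 = 28)
-69/((E(-67) - (-2808 - F(-35))) + 4673) = -69/((28 - (-2808 - 1*10)) + 4673) = -69/((28 - (-2808 - 10)) + 4673) = -69/((28 - 1*(-2818)) + 4673) = -69/((28 + 2818) + 4673) = -69/(2846 + 4673) = -69/7519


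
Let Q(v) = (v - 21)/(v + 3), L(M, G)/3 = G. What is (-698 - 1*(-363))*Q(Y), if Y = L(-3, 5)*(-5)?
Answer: -1340/3 ≈ -446.67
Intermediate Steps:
L(M, G) = 3*G
Y = -75 (Y = (3*5)*(-5) = 15*(-5) = -75)
Q(v) = (-21 + v)/(3 + v)
(-698 - 1*(-363))*Q(Y) = (-698 - 1*(-363))*((-21 - 75)/(3 - 75)) = (-698 + 363)*(-96/(-72)) = -(-335)*(-96)/72 = -335*4/3 = -1340/3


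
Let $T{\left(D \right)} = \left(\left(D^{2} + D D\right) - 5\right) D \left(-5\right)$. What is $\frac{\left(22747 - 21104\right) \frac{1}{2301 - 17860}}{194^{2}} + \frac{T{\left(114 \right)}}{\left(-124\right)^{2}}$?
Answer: $- \frac{1084241826759991}{1125481923128} \approx -963.36$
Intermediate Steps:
$T{\left(D \right)} = - 5 D \left(-5 + 2 D^{2}\right)$ ($T{\left(D \right)} = \left(\left(D^{2} + D^{2}\right) - 5\right) D \left(-5\right) = \left(2 D^{2} - 5\right) D \left(-5\right) = \left(-5 + 2 D^{2}\right) D \left(-5\right) = D \left(-5 + 2 D^{2}\right) \left(-5\right) = - 5 D \left(-5 + 2 D^{2}\right)$)
$\frac{\left(22747 - 21104\right) \frac{1}{2301 - 17860}}{194^{2}} + \frac{T{\left(114 \right)}}{\left(-124\right)^{2}} = \frac{\left(22747 - 21104\right) \frac{1}{2301 - 17860}}{194^{2}} + \frac{- 10 \cdot 114^{3} + 25 \cdot 114}{\left(-124\right)^{2}} = \frac{1643 \frac{1}{-15559}}{37636} + \frac{\left(-10\right) 1481544 + 2850}{15376} = 1643 \left(- \frac{1}{15559}\right) \frac{1}{37636} + \left(-14815440 + 2850\right) \frac{1}{15376} = \left(- \frac{1643}{15559}\right) \frac{1}{37636} - \frac{7406295}{7688} = - \frac{1643}{585578524} - \frac{7406295}{7688} = - \frac{1084241826759991}{1125481923128}$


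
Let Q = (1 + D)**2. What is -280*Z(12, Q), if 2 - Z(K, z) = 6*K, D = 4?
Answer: 19600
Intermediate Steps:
Q = 25 (Q = (1 + 4)**2 = 5**2 = 25)
Z(K, z) = 2 - 6*K
-280*Z(12, Q) = -280*(2 - 6*12) = -280*(2 - 72) = -280*(-70) = 19600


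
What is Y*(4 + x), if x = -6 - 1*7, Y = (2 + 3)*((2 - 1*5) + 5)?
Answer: -90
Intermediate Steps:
Y = 10 (Y = 5*((2 - 5) + 5) = 5*(-3 + 5) = 5*2 = 10)
x = -13 (x = -6 - 7 = -13)
Y*(4 + x) = 10*(4 - 13) = 10*(-9) = -90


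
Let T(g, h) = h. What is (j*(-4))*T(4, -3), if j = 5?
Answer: 60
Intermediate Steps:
(j*(-4))*T(4, -3) = (5*(-4))*(-3) = -20*(-3) = 60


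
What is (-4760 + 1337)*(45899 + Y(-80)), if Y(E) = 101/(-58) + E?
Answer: -9096283623/58 ≈ -1.5683e+8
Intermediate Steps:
Y(E) = -101/58 + E (Y(E) = 101*(-1/58) + E = -101/58 + E)
(-4760 + 1337)*(45899 + Y(-80)) = (-4760 + 1337)*(45899 + (-101/58 - 80)) = -3423*(45899 - 4741/58) = -3423*2657401/58 = -9096283623/58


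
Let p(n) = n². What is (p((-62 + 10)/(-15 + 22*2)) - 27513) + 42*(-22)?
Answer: -23912813/841 ≈ -28434.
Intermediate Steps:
(p((-62 + 10)/(-15 + 22*2)) - 27513) + 42*(-22) = (((-62 + 10)/(-15 + 22*2))² - 27513) + 42*(-22) = ((-52/(-15 + 44))² - 27513) - 924 = ((-52/29)² - 27513) - 924 = (2704/841 - 27513) - 924 = -23135729/841 - 924 = -23912813/841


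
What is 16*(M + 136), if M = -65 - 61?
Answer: 160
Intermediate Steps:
M = -126
16*(M + 136) = 16*(-126 + 136) = 16*10 = 160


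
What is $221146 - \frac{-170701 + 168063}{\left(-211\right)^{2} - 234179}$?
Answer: $\frac{20971052715}{94829} \approx 2.2115 \cdot 10^{5}$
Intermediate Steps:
$221146 - \frac{-170701 + 168063}{\left(-211\right)^{2} - 234179} = 221146 - - \frac{2638}{44521 - 234179} = 221146 - - \frac{2638}{-189658} = 221146 - \left(-2638\right) \left(- \frac{1}{189658}\right) = 221146 - \frac{1319}{94829} = \frac{20971052715}{94829}$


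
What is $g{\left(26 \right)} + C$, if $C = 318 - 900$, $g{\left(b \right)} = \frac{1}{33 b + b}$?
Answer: $- \frac{514487}{884} \approx -582.0$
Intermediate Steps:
$g{\left(b \right)} = \frac{1}{34 b}$
$C = -582$
$g{\left(26 \right)} + C = \frac{1}{34 \cdot 26} - 582 = \frac{1}{34} \cdot \frac{1}{26} - 582 = \frac{1}{884} - 582 = - \frac{514487}{884}$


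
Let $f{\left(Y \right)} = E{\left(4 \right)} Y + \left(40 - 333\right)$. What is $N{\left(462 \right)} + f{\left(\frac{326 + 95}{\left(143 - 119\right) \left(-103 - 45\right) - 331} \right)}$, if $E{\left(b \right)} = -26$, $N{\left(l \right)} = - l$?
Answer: $- \frac{2920719}{3883} \approx -752.18$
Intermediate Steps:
$f{\left(Y \right)} = -293 - 26 Y$ ($f{\left(Y \right)} = - 26 Y + \left(40 - 333\right) = - 26 Y - 293 = -293 - 26 Y$)
$N{\left(462 \right)} + f{\left(\frac{326 + 95}{\left(143 - 119\right) \left(-103 - 45\right) - 331} \right)} = \left(-1\right) 462 - \left(293 + 26 \frac{326 + 95}{\left(143 - 119\right) \left(-103 - 45\right) - 331}\right) = -462 - \left(293 + 26 \frac{421}{24 \left(-148\right) - 331}\right) = -462 - \left(293 + 26 \frac{421}{-3552 - 331}\right) = -462 - \left(293 + 26 \frac{421}{-3883}\right) = -462 - \left(293 + 26 \cdot 421 \left(- \frac{1}{3883}\right)\right) = -462 - \frac{1126773}{3883} = - \frac{2920719}{3883}$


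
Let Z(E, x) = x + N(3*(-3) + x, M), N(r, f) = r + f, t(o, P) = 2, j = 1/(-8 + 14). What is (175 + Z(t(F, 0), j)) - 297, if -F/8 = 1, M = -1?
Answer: -395/3 ≈ -131.67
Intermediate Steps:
j = ⅙ (j = 1/6 = ⅙ ≈ 0.16667)
F = -8 (F = -8*1 = -8)
N(r, f) = f + r
Z(E, x) = -10 + 2*x (Z(E, x) = x + (-1 + (3*(-3) + x)) = x + (-1 + (-9 + x)) = x + (-10 + x) = -10 + 2*x)
(175 + Z(t(F, 0), j)) - 297 = (175 + (-10 + 2*(⅙))) - 297 = (175 + (-10 + ⅓)) - 297 = (175 - 29/3) - 297 = 496/3 - 297 = -395/3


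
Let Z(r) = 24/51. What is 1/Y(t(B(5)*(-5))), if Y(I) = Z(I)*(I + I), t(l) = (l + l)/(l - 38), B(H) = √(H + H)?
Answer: 17/32 + 323*√10/800 ≈ 1.8080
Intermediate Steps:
B(H) = √2*√H (B(H) = √(2*H) = √2*√H)
Z(r) = 8/17 (Z(r) = 24*(1/51) = 8/17)
t(l) = 2*l/(-38 + l) (t(l) = (2*l)/(-38 + l) = 2*l/(-38 + l))
Y(I) = 16*I/17 (Y(I) = 8*(I + I)/17 = 8*(2*I)/17 = 16*I/17)
1/Y(t(B(5)*(-5))) = 1/(16*(2*((√2*√5)*(-5))/(-38 + (√2*√5)*(-5)))/17) = 1/(16*(2*(√10*(-5))/(-38 + √10*(-5)))/17) = 1/(16*(2*(-5*√10)/(-38 - 5*√10))/17) = 1/(16*(-10*√10/(-38 - 5*√10))/17) = 1/(-160*√10/(17*(-38 - 5*√10))) = -17*√10*(-38 - 5*√10)/1600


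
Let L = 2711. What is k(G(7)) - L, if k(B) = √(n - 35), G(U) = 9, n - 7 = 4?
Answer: -2711 + 2*I*√6 ≈ -2711.0 + 4.899*I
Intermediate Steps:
n = 11 (n = 7 + 4 = 11)
k(B) = 2*I*√6 (k(B) = √(11 - 35) = √(-24) = 2*I*√6)
k(G(7)) - L = 2*I*√6 - 1*2711 = 2*I*√6 - 2711 = -2711 + 2*I*√6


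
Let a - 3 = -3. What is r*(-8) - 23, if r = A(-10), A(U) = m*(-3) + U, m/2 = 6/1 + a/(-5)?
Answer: 345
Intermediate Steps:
a = 0 (a = 3 - 3 = 0)
m = 12 (m = 2*(6/1 + 0/(-5)) = 2*(6*1 + 0*(-⅕)) = 2*(6 + 0) = 2*6 = 12)
A(U) = -36 + U (A(U) = 12*(-3) + U = -36 + U)
r = -46 (r = -36 - 10 = -46)
r*(-8) - 23 = -46*(-8) - 23 = 368 - 23 = 345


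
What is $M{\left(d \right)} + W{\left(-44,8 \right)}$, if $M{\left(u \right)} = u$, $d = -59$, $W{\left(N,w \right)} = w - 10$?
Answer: $-61$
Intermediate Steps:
$W{\left(N,w \right)} = -10 + w$
$M{\left(d \right)} + W{\left(-44,8 \right)} = -59 + \left(-10 + 8\right) = -59 - 2 = -61$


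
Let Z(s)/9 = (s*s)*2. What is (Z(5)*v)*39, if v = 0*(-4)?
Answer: 0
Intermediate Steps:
Z(s) = 18*s**2 (Z(s) = 9*((s*s)*2) = 9*(s**2*2) = 9*(2*s**2) = 18*s**2)
v = 0
(Z(5)*v)*39 = ((18*5**2)*0)*39 = ((18*25)*0)*39 = (450*0)*39 = 0*39 = 0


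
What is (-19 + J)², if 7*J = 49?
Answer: 144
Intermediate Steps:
J = 7 (J = (⅐)*49 = 7)
(-19 + J)² = (-19 + 7)² = (-12)² = 144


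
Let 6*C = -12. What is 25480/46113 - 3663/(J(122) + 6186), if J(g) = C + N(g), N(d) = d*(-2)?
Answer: -19709/307420 ≈ -0.064111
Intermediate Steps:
C = -2 (C = (⅙)*(-12) = -2)
N(d) = -2*d
J(g) = -2 - 2*g
25480/46113 - 3663/(J(122) + 6186) = 25480/46113 - 3663/((-2 - 2*122) + 6186) = 25480*(1/46113) - 3663/((-2 - 244) + 6186) = 25480/46113 - 3663/(-246 + 6186) = 25480/46113 - 3663/5940 = 25480/46113 - 3663*1/5940 = 25480/46113 - 37/60 = -19709/307420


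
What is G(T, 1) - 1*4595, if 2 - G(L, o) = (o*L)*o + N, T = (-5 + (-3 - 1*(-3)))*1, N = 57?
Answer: -4645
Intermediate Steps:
T = -5 (T = (-5 + (-3 + 3))*1 = (-5 + 0)*1 = -5*1 = -5)
G(L, o) = -55 - L*o² (G(L, o) = 2 - ((o*L)*o + 57) = 2 - ((L*o)*o + 57) = 2 - (L*o² + 57) = 2 - (57 + L*o²) = 2 + (-57 - L*o²) = -55 - L*o²)
G(T, 1) - 1*4595 = (-55 - 1*(-5)*1²) - 1*4595 = (-55 - 1*(-5)*1) - 4595 = (-55 + 5) - 4595 = -50 - 4595 = -4645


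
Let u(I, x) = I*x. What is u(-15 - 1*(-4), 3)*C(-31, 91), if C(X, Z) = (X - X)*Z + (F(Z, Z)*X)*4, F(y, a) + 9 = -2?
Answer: -45012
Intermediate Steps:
F(y, a) = -11 (F(y, a) = -9 - 2 = -11)
C(X, Z) = -44*X (C(X, Z) = (X - X)*Z - 11*X*4 = 0*Z - 44*X = 0 - 44*X = -44*X)
u(-15 - 1*(-4), 3)*C(-31, 91) = ((-15 - 1*(-4))*3)*(-44*(-31)) = ((-15 + 4)*3)*1364 = -11*3*1364 = -33*1364 = -45012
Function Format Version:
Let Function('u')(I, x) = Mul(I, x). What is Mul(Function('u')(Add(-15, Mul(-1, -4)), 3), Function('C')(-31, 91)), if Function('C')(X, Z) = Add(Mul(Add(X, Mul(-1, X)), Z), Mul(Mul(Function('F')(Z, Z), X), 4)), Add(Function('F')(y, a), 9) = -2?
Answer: -45012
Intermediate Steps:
Function('F')(y, a) = -11 (Function('F')(y, a) = Add(-9, -2) = -11)
Function('C')(X, Z) = Mul(-44, X) (Function('C')(X, Z) = Add(Mul(Add(X, Mul(-1, X)), Z), Mul(Mul(-11, X), 4)) = Add(Mul(0, Z), Mul(-44, X)) = Add(0, Mul(-44, X)) = Mul(-44, X))
Mul(Function('u')(Add(-15, Mul(-1, -4)), 3), Function('C')(-31, 91)) = Mul(Mul(Add(-15, Mul(-1, -4)), 3), Mul(-44, -31)) = Mul(Mul(Add(-15, 4), 3), 1364) = Mul(Mul(-11, 3), 1364) = Mul(-33, 1364) = -45012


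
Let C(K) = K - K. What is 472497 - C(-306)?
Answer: 472497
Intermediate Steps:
C(K) = 0
472497 - C(-306) = 472497 - 1*0 = 472497 + 0 = 472497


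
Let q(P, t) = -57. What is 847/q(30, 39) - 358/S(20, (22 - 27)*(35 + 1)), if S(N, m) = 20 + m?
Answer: -57557/4560 ≈ -12.622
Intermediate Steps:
847/q(30, 39) - 358/S(20, (22 - 27)*(35 + 1)) = 847/(-57) - 358/(20 + (22 - 27)*(35 + 1)) = 847*(-1/57) - 358/(20 - 5*36) = -847/57 - 358/(20 - 180) = -847/57 - 358/(-160) = -847/57 - 358*(-1/160) = -847/57 + 179/80 = -57557/4560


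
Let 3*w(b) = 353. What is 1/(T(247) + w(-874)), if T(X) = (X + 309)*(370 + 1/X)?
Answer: 741/152527379 ≈ 4.8581e-6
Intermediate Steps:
w(b) = 353/3 (w(b) = (1/3)*353 = 353/3)
T(X) = (309 + X)*(370 + 1/X)
1/(T(247) + w(-874)) = 1/((114331 + 309/247 + 370*247) + 353/3) = 1/((114331 + 309*(1/247) + 91390) + 353/3) = 1/((114331 + 309/247 + 91390) + 353/3) = 1/(50813396/247 + 353/3) = 1/(152527379/741) = 741/152527379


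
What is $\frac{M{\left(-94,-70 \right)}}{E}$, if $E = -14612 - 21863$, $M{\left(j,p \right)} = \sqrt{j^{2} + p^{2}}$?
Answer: $- \frac{2 \sqrt{3434}}{36475} \approx -0.0032132$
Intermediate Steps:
$E = -36475$
$\frac{M{\left(-94,-70 \right)}}{E} = \frac{\sqrt{\left(-94\right)^{2} + \left(-70\right)^{2}}}{-36475} = \sqrt{8836 + 4900} \left(- \frac{1}{36475}\right) = \sqrt{13736} \left(- \frac{1}{36475}\right) = 2 \sqrt{3434} \left(- \frac{1}{36475}\right) = - \frac{2 \sqrt{3434}}{36475}$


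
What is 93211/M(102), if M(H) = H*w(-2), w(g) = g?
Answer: -5483/12 ≈ -456.92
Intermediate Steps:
M(H) = -2*H (M(H) = H*(-2) = -2*H)
93211/M(102) = 93211/((-2*102)) = 93211/(-204) = 93211*(-1/204) = -5483/12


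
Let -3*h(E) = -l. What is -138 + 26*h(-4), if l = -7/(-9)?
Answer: -3544/27 ≈ -131.26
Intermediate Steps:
l = 7/9 (l = -7*(-⅑) = 7/9 ≈ 0.77778)
h(E) = 7/27 (h(E) = -(-1)*7/(3*9) = -⅓*(-7/9) = 7/27)
-138 + 26*h(-4) = -138 + 26*(7/27) = -138 + 182/27 = -3544/27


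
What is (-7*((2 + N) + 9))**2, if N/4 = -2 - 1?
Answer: 49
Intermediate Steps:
N = -12 (N = 4*(-2 - 1) = 4*(-3) = -12)
(-7*((2 + N) + 9))**2 = (-7*((2 - 12) + 9))**2 = (-7*(-10 + 9))**2 = (-7*(-1))**2 = 7**2 = 49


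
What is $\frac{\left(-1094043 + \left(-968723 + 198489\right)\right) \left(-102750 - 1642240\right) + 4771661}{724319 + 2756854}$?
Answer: $\frac{3253149493891}{3481173} \approx 9.345 \cdot 10^{5}$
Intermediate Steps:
$\frac{\left(-1094043 + \left(-968723 + 198489\right)\right) \left(-102750 - 1642240\right) + 4771661}{724319 + 2756854} = \frac{\left(-1094043 - 770234\right) \left(-1744990\right) + 4771661}{3481173} = \left(\left(-1864277\right) \left(-1744990\right) + 4771661\right) \frac{1}{3481173} = \left(3253144722230 + 4771661\right) \frac{1}{3481173} = 3253149493891 \cdot \frac{1}{3481173} = \frac{3253149493891}{3481173}$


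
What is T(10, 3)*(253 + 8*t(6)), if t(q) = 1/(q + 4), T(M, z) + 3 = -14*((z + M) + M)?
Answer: -82485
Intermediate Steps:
T(M, z) = -3 - 28*M - 14*z (T(M, z) = -3 - 14*((z + M) + M) = -3 - 14*((M + z) + M) = -3 - 14*(z + 2*M) = -3 + (-28*M - 14*z) = -3 - 28*M - 14*z)
t(q) = 1/(4 + q)
T(10, 3)*(253 + 8*t(6)) = (-3 - 28*10 - 14*3)*(253 + 8/(4 + 6)) = (-3 - 280 - 42)*(253 + 8/10) = -325*(253 + 8*(⅒)) = -325*(253 + ⅘) = -325*1269/5 = -82485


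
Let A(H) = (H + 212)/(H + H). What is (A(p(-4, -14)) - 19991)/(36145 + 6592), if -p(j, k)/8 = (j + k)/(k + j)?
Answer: -80015/170948 ≈ -0.46807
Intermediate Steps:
p(j, k) = -8 (p(j, k) = -8*(j + k)/(k + j) = -8*(j + k)/(j + k) = -8*1 = -8)
A(H) = (212 + H)/(2*H) (A(H) = (212 + H)/((2*H)) = (212 + H)*(1/(2*H)) = (212 + H)/(2*H))
(A(p(-4, -14)) - 19991)/(36145 + 6592) = ((1/2)*(212 - 8)/(-8) - 19991)/(36145 + 6592) = ((1/2)*(-1/8)*204 - 19991)/42737 = (-51/4 - 19991)*(1/42737) = -80015/4*1/42737 = -80015/170948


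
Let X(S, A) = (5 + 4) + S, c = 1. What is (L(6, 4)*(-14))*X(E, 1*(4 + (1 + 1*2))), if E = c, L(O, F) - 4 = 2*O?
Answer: -2240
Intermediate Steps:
L(O, F) = 4 + 2*O
E = 1
X(S, A) = 9 + S
(L(6, 4)*(-14))*X(E, 1*(4 + (1 + 1*2))) = ((4 + 2*6)*(-14))*(9 + 1) = ((4 + 12)*(-14))*10 = (16*(-14))*10 = -224*10 = -2240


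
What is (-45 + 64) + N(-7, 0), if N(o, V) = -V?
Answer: 19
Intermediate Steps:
(-45 + 64) + N(-7, 0) = (-45 + 64) - 1*0 = 19 + 0 = 19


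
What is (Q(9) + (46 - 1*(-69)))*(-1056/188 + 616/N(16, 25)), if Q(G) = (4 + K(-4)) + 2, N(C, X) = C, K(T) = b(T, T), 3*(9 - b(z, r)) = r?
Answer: 608927/141 ≈ 4318.6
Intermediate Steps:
b(z, r) = 9 - r/3
K(T) = 9 - T/3
Q(G) = 49/3 (Q(G) = (4 + (9 - ⅓*(-4))) + 2 = (4 + (9 + 4/3)) + 2 = (4 + 31/3) + 2 = 43/3 + 2 = 49/3)
(Q(9) + (46 - 1*(-69)))*(-1056/188 + 616/N(16, 25)) = (49/3 + (46 - 1*(-69)))*(-1056/188 + 616/16) = (49/3 + (46 + 69))*(-1056*1/188 + 616*(1/16)) = (49/3 + 115)*(-264/47 + 77/2) = (394/3)*(3091/94) = 608927/141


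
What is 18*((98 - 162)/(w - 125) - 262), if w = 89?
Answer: -4684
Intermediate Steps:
18*((98 - 162)/(w - 125) - 262) = 18*((98 - 162)/(89 - 125) - 262) = 18*(-64/(-36) - 262) = 18*(-64*(-1/36) - 262) = 18*(16/9 - 262) = 18*(-2342/9) = -4684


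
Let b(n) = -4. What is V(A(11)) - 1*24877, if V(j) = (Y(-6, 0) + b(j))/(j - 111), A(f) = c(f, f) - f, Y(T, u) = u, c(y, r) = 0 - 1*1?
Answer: -3059867/123 ≈ -24877.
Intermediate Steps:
c(y, r) = -1 (c(y, r) = 0 - 1 = -1)
A(f) = -1 - f
V(j) = -4/(-111 + j) (V(j) = (0 - 4)/(j - 111) = -4/(-111 + j))
V(A(11)) - 1*24877 = -4/(-111 + (-1 - 1*11)) - 1*24877 = -4/(-111 + (-1 - 11)) - 24877 = -4/(-111 - 12) - 24877 = -4/(-123) - 24877 = -4*(-1/123) - 24877 = 4/123 - 24877 = -3059867/123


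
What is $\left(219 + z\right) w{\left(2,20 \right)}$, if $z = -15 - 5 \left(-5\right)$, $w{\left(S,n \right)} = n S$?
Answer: $9160$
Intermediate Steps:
$w{\left(S,n \right)} = S n$
$z = 10$ ($z = -15 - -25 = -15 + 25 = 10$)
$\left(219 + z\right) w{\left(2,20 \right)} = \left(219 + 10\right) 2 \cdot 20 = 229 \cdot 40 = 9160$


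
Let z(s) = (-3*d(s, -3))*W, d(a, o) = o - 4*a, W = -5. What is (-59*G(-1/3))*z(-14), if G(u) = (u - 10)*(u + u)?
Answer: -969370/3 ≈ -3.2312e+5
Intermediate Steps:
z(s) = -45 - 60*s (z(s) = -3*(-3 - 4*s)*(-5) = (9 + 12*s)*(-5) = -45 - 60*s)
G(u) = 2*u*(-10 + u) (G(u) = (-10 + u)*(2*u) = 2*u*(-10 + u))
(-59*G(-1/3))*z(-14) = (-118*(-1/3)*(-10 - 1/3))*(-45 - 60*(-14)) = (-118*(-1*⅓)*(-10 - 1*⅓))*(-45 + 840) = -118*(-1)*(-10 - ⅓)/3*795 = -118*(-1)*(-31)/(3*3)*795 = -59*62/9*795 = -3658/9*795 = -969370/3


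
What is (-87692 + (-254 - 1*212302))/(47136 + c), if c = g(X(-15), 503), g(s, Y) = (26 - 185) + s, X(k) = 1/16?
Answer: -4803968/751633 ≈ -6.3914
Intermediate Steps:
X(k) = 1/16
g(s, Y) = -159 + s
c = -2543/16 (c = -159 + 1/16 = -2543/16 ≈ -158.94)
(-87692 + (-254 - 1*212302))/(47136 + c) = (-87692 + (-254 - 1*212302))/(47136 - 2543/16) = (-87692 + (-254 - 212302))/(751633/16) = (-87692 - 212556)*(16/751633) = -300248*16/751633 = -4803968/751633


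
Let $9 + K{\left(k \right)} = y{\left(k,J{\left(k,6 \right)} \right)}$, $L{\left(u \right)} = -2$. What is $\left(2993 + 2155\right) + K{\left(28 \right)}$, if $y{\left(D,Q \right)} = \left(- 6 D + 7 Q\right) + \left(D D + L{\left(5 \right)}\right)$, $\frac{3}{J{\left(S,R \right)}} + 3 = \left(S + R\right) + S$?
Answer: $\frac{339448}{59} \approx 5753.4$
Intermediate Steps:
$J{\left(S,R \right)} = \frac{3}{-3 + R + 2 S}$ ($J{\left(S,R \right)} = \frac{3}{-3 + \left(\left(S + R\right) + S\right)} = \frac{3}{-3 + \left(\left(R + S\right) + S\right)} = \frac{3}{-3 + \left(R + 2 S\right)} = \frac{3}{-3 + R + 2 S}$)
$y{\left(D,Q \right)} = -2 + D^{2} - 6 D + 7 Q$ ($y{\left(D,Q \right)} = \left(- 6 D + 7 Q\right) + \left(D D - 2\right) = \left(- 6 D + 7 Q\right) + \left(D^{2} - 2\right) = \left(- 6 D + 7 Q\right) + \left(-2 + D^{2}\right) = -2 + D^{2} - 6 D + 7 Q$)
$K{\left(k \right)} = -11 + k^{2} - 6 k + \frac{21}{3 + 2 k}$ ($K{\left(k \right)} = -9 + \left(-2 + k^{2} - 6 k + 7 \frac{3}{-3 + 6 + 2 k}\right) = -9 + \left(-2 + k^{2} - 6 k + 7 \frac{3}{3 + 2 k}\right) = -9 + \left(-2 + k^{2} - 6 k + \frac{21}{3 + 2 k}\right) = -11 + k^{2} - 6 k + \frac{21}{3 + 2 k}$)
$\left(2993 + 2155\right) + K{\left(28 \right)} = \left(2993 + 2155\right) + \frac{21 + \left(3 + 2 \cdot 28\right) \left(-11 + 28^{2} - 168\right)}{3 + 2 \cdot 28} = 5148 + \frac{21 + \left(3 + 56\right) \left(-11 + 784 - 168\right)}{3 + 56} = 5148 + \frac{21 + 59 \cdot 605}{59} = 5148 + \frac{21 + 35695}{59} = 5148 + \frac{1}{59} \cdot 35716 = 5148 + \frac{35716}{59} = \frac{339448}{59}$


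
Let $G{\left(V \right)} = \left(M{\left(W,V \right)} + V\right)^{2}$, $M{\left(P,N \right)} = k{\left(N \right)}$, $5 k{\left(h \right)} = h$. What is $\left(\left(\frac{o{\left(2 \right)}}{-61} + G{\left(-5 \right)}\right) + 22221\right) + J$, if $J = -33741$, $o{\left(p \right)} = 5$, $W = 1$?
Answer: $- \frac{700529}{61} \approx -11484.0$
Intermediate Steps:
$k{\left(h \right)} = \frac{h}{5}$
$M{\left(P,N \right)} = \frac{N}{5}$
$G{\left(V \right)} = \frac{36 V^{2}}{25}$ ($G{\left(V \right)} = \left(\frac{V}{5} + V\right)^{2} = \left(\frac{6 V}{5}\right)^{2} = \frac{36 V^{2}}{25}$)
$\left(\left(\frac{o{\left(2 \right)}}{-61} + G{\left(-5 \right)}\right) + 22221\right) + J = \left(\left(\frac{5}{-61} + \frac{36 \left(-5\right)^{2}}{25}\right) + 22221\right) - 33741 = \left(\left(5 \left(- \frac{1}{61}\right) + \frac{36}{25} \cdot 25\right) + 22221\right) - 33741 = \left(\left(- \frac{5}{61} + 36\right) + 22221\right) - 33741 = \left(\frac{2191}{61} + 22221\right) - 33741 = \frac{1357672}{61} - 33741 = - \frac{700529}{61}$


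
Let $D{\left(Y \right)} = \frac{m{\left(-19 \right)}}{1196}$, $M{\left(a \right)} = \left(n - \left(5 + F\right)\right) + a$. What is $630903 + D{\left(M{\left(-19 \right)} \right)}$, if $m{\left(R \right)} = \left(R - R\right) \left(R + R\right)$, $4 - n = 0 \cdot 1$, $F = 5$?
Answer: $630903$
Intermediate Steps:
$n = 4$ ($n = 4 - 0 \cdot 1 = 4 - 0 = 4 + 0 = 4$)
$M{\left(a \right)} = -6 + a$ ($M{\left(a \right)} = \left(4 - 10\right) + a = -6 + a$)
$m{\left(R \right)} = 0$ ($m{\left(R \right)} = 0 \cdot 2 R = 0$)
$D{\left(Y \right)} = 0$ ($D{\left(Y \right)} = \frac{0}{1196} = 0 \cdot \frac{1}{1196} = 0$)
$630903 + D{\left(M{\left(-19 \right)} \right)} = 630903 + 0 = 630903$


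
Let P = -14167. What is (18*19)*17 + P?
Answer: -8353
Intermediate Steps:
(18*19)*17 + P = (18*19)*17 - 14167 = 342*17 - 14167 = 5814 - 14167 = -8353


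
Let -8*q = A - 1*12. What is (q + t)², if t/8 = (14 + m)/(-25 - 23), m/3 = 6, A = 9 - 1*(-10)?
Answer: 22201/576 ≈ 38.543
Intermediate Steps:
A = 19 (A = 9 + 10 = 19)
m = 18 (m = 3*6 = 18)
t = -16/3 (t = 8*((14 + 18)/(-25 - 23)) = 8*(32/(-48)) = 8*(32*(-1/48)) = 8*(-⅔) = -16/3 ≈ -5.3333)
q = -7/8 (q = -(19 - 1*12)/8 = -(19 - 12)/8 = -⅛*7 = -7/8 ≈ -0.87500)
(q + t)² = (-7/8 - 16/3)² = (-149/24)² = 22201/576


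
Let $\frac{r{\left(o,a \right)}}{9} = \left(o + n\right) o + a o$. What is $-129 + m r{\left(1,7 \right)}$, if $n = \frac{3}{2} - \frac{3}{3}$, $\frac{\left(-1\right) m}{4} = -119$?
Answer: $36285$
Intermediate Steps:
$m = 476$ ($m = \left(-4\right) \left(-119\right) = 476$)
$n = \frac{1}{2}$ ($n = 3 \cdot \frac{1}{2} - 1 = \frac{3}{2} - 1 = \frac{1}{2} \approx 0.5$)
$r{\left(o,a \right)} = 9 a o + 9 o \left(\frac{1}{2} + o\right)$ ($r{\left(o,a \right)} = 9 \left(\left(o + \frac{1}{2}\right) o + a o\right) = 9 \left(\left(\frac{1}{2} + o\right) o + a o\right) = 9 \left(o \left(\frac{1}{2} + o\right) + a o\right) = 9 \left(a o + o \left(\frac{1}{2} + o\right)\right) = 9 a o + 9 o \left(\frac{1}{2} + o\right)$)
$-129 + m r{\left(1,7 \right)} = -129 + 476 \cdot \frac{9}{2} \cdot 1 \left(1 + 2 \cdot 7 + 2 \cdot 1\right) = -129 + 476 \cdot \frac{9}{2} \cdot 1 \left(1 + 14 + 2\right) = -129 + 476 \cdot \frac{9}{2} \cdot 1 \cdot 17 = -129 + 476 \cdot \frac{153}{2} = -129 + 36414 = 36285$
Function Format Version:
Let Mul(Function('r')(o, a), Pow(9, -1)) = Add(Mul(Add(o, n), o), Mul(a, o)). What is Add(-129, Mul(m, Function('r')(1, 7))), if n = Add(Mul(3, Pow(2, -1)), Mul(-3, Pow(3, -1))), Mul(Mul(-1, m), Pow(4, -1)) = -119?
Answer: 36285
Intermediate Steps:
m = 476 (m = Mul(-4, -119) = 476)
n = Rational(1, 2) (n = Add(Mul(3, Rational(1, 2)), Mul(-3, Rational(1, 3))) = Add(Rational(3, 2), -1) = Rational(1, 2) ≈ 0.50000)
Function('r')(o, a) = Add(Mul(9, a, o), Mul(9, o, Add(Rational(1, 2), o))) (Function('r')(o, a) = Mul(9, Add(Mul(Add(o, Rational(1, 2)), o), Mul(a, o))) = Mul(9, Add(Mul(Add(Rational(1, 2), o), o), Mul(a, o))) = Mul(9, Add(Mul(o, Add(Rational(1, 2), o)), Mul(a, o))) = Mul(9, Add(Mul(a, o), Mul(o, Add(Rational(1, 2), o)))) = Add(Mul(9, a, o), Mul(9, o, Add(Rational(1, 2), o))))
Add(-129, Mul(m, Function('r')(1, 7))) = Add(-129, Mul(476, Mul(Rational(9, 2), 1, Add(1, Mul(2, 7), Mul(2, 1))))) = Add(-129, Mul(476, Mul(Rational(9, 2), 1, Add(1, 14, 2)))) = Add(-129, Mul(476, Mul(Rational(9, 2), 1, 17))) = Add(-129, Mul(476, Rational(153, 2))) = Add(-129, 36414) = 36285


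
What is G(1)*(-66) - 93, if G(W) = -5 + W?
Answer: 171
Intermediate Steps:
G(1)*(-66) - 93 = (-5 + 1)*(-66) - 93 = -4*(-66) - 93 = 264 - 93 = 171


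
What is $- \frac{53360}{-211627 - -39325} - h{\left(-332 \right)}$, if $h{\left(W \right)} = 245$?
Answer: $- \frac{21080315}{86151} \approx -244.69$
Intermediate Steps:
$- \frac{53360}{-211627 - -39325} - h{\left(-332 \right)} = - \frac{53360}{-211627 - -39325} - 245 = - \frac{53360}{-211627 + 39325} - 245 = - \frac{53360}{-172302} - 245 = \left(-53360\right) \left(- \frac{1}{172302}\right) - 245 = \frac{26680}{86151} - 245 = - \frac{21080315}{86151}$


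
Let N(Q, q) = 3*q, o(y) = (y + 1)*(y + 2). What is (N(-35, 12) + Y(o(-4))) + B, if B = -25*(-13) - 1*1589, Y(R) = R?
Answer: -1222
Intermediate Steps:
o(y) = (1 + y)*(2 + y)
B = -1264 (B = 325 - 1589 = -1264)
(N(-35, 12) + Y(o(-4))) + B = (3*12 + (2 + (-4)² + 3*(-4))) - 1264 = (36 + (2 + 16 - 12)) - 1264 = (36 + 6) - 1264 = 42 - 1264 = -1222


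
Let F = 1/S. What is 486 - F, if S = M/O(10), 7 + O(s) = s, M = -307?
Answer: 149205/307 ≈ 486.01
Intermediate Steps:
O(s) = -7 + s
S = -307/3 (S = -307/(-7 + 10) = -307/3 ≈ -102.33)
F = -3/307 (F = 1/(-307/3) = -3/307 ≈ -0.0097720)
486 - F = 486 - 1*(-3/307) = 486 + 3/307 = 149205/307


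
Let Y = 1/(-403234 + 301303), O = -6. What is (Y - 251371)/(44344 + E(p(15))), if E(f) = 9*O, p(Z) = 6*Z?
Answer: -12811248701/2257261995 ≈ -5.6756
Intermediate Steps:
Y = -1/101931 (Y = 1/(-101931) = -1/101931 ≈ -9.8106e-6)
E(f) = -54 (E(f) = 9*(-6) = -54)
(Y - 251371)/(44344 + E(p(15))) = (-1/101931 - 251371)/(44344 - 54) = -25622497402/101931/44290 = -25622497402/101931*1/44290 = -12811248701/2257261995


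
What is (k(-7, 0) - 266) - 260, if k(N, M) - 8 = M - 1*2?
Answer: -520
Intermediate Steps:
k(N, M) = 6 + M (k(N, M) = 8 + (M - 1*2) = 8 + (M - 2) = 8 + (-2 + M) = 6 + M)
(k(-7, 0) - 266) - 260 = ((6 + 0) - 266) - 260 = (6 - 266) - 260 = -260 - 260 = -520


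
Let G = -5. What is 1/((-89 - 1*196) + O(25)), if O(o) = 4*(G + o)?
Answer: -1/205 ≈ -0.0048781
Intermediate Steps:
O(o) = -20 + 4*o (O(o) = 4*(-5 + o) = -20 + 4*o)
1/((-89 - 1*196) + O(25)) = 1/((-89 - 1*196) + (-20 + 4*25)) = 1/((-89 - 196) + (-20 + 100)) = 1/(-285 + 80) = 1/(-205) = -1/205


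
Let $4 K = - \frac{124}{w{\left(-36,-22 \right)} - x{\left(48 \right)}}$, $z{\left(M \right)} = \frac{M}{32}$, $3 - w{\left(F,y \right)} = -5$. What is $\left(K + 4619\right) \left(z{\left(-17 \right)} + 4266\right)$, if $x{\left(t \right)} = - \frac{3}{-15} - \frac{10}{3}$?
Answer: $\frac{26306271865}{1336} \approx 1.969 \cdot 10^{7}$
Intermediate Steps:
$x{\left(t \right)} = - \frac{47}{15}$ ($x{\left(t \right)} = \left(-3\right) \left(- \frac{1}{15}\right) - \frac{10}{3} = \frac{1}{5} - \frac{10}{3} = - \frac{47}{15}$)
$w{\left(F,y \right)} = 8$ ($w{\left(F,y \right)} = 3 - -5 = 3 + 5 = 8$)
$z{\left(M \right)} = \frac{M}{32}$ ($z{\left(M \right)} = M \frac{1}{32} = \frac{M}{32}$)
$K = - \frac{465}{167}$ ($K = \frac{\left(-124\right) \frac{1}{8 - - \frac{47}{15}}}{4} = \frac{\left(-124\right) \frac{1}{8 + \frac{47}{15}}}{4} = \frac{\left(-124\right) \frac{1}{\frac{167}{15}}}{4} = \frac{\left(-124\right) \frac{15}{167}}{4} = \frac{1}{4} \left(- \frac{1860}{167}\right) = - \frac{465}{167} \approx -2.7844$)
$\left(K + 4619\right) \left(z{\left(-17 \right)} + 4266\right) = \left(- \frac{465}{167} + 4619\right) \left(\frac{1}{32} \left(-17\right) + 4266\right) = \frac{770908 \left(- \frac{17}{32} + 4266\right)}{167} = \frac{770908}{167} \cdot \frac{136495}{32} = \frac{26306271865}{1336}$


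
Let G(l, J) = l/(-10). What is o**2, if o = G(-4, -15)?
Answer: 4/25 ≈ 0.16000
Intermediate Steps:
G(l, J) = -l/10 (G(l, J) = l*(-1/10) = -l/10)
o = 2/5 (o = -1/10*(-4) = 2/5 ≈ 0.40000)
o**2 = (2/5)**2 = 4/25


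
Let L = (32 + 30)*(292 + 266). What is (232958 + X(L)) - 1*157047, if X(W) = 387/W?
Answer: 291801927/3844 ≈ 75911.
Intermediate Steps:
L = 34596 (L = 62*558 = 34596)
(232958 + X(L)) - 1*157047 = (232958 + 387/34596) - 1*157047 = (232958 + 387*(1/34596)) - 157047 = (232958 + 43/3844) - 157047 = 895490595/3844 - 157047 = 291801927/3844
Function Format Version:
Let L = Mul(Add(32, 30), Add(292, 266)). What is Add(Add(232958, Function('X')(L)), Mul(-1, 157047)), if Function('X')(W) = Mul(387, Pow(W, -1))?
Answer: Rational(291801927, 3844) ≈ 75911.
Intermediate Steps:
L = 34596 (L = Mul(62, 558) = 34596)
Add(Add(232958, Function('X')(L)), Mul(-1, 157047)) = Add(Add(232958, Mul(387, Pow(34596, -1))), Mul(-1, 157047)) = Add(Add(232958, Mul(387, Rational(1, 34596))), -157047) = Add(Add(232958, Rational(43, 3844)), -157047) = Add(Rational(895490595, 3844), -157047) = Rational(291801927, 3844)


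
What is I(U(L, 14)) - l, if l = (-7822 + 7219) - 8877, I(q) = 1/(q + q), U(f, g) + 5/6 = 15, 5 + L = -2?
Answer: 805803/85 ≈ 9480.0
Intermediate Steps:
L = -7 (L = -5 - 2 = -7)
U(f, g) = 85/6 (U(f, g) = -⅚ + 15 = 85/6)
I(q) = 1/(2*q)
l = -9480 (l = -603 - 8877 = -9480)
I(U(L, 14)) - l = 1/(2*(85/6)) - 1*(-9480) = (½)*(6/85) + 9480 = 3/85 + 9480 = 805803/85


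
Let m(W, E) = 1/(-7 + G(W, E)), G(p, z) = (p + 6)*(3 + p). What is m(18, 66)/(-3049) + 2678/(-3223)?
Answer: -4058118557/4883982719 ≈ -0.83090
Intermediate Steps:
G(p, z) = (3 + p)*(6 + p) (G(p, z) = (6 + p)*(3 + p) = (3 + p)*(6 + p))
m(W, E) = 1/(11 + W² + 9*W) (m(W, E) = 1/(-7 + (18 + W² + 9*W)) = 1/(11 + W² + 9*W))
m(18, 66)/(-3049) + 2678/(-3223) = 1/((11 + 18² + 9*18)*(-3049)) + 2678/(-3223) = -1/3049/(11 + 324 + 162) + 2678*(-1/3223) = -1/3049/497 - 2678/3223 = (1/497)*(-1/3049) - 2678/3223 = -1/1515353 - 2678/3223 = -4058118557/4883982719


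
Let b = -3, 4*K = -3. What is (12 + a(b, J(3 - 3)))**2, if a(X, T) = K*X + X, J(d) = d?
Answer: 2025/16 ≈ 126.56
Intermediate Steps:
K = -3/4 (K = (1/4)*(-3) = -3/4 ≈ -0.75000)
a(X, T) = X/4 (a(X, T) = -3*X/4 + X = X/4)
(12 + a(b, J(3 - 3)))**2 = (12 + (1/4)*(-3))**2 = (12 - 3/4)**2 = (45/4)**2 = 2025/16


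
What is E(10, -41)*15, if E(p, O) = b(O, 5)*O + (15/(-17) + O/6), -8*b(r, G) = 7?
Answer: 57445/136 ≈ 422.39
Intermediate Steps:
b(r, G) = -7/8 (b(r, G) = -⅛*7 = -7/8)
E(p, O) = -15/17 - 17*O/24 (E(p, O) = -7*O/8 + (15/(-17) + O/6) = -7*O/8 + (15*(-1/17) + O*(⅙)) = -7*O/8 + (-15/17 + O/6) = -15/17 - 17*O/24)
E(10, -41)*15 = (-15/17 - 17/24*(-41))*15 = (-15/17 + 697/24)*15 = (11489/408)*15 = 57445/136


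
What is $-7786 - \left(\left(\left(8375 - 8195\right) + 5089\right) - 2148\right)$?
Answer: $-10907$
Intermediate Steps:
$-7786 - \left(\left(\left(8375 - 8195\right) + 5089\right) - 2148\right) = -7786 - \left(\left(180 + 5089\right) - 2148\right) = -7786 - \left(5269 - 2148\right) = -7786 - 3121 = -10907$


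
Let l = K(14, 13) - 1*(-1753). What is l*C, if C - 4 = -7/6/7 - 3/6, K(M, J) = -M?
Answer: 17390/3 ≈ 5796.7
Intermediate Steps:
l = 1739 (l = -1*14 - 1*(-1753) = -14 + 1753 = 1739)
C = 10/3 (C = 4 + (-7/6/7 - 3/6) = 4 + (-7*1/6*(1/7) - 3*1/6) = 4 + (-7/6*1/7 - 1/2) = 4 + (-1/6 - 1/2) = 4 - 2/3 = 10/3 ≈ 3.3333)
l*C = 1739*(10/3) = 17390/3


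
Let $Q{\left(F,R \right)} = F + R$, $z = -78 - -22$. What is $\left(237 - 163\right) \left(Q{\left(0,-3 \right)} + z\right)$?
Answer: $-4366$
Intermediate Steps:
$z = -56$ ($z = -78 + 22 = -56$)
$\left(237 - 163\right) \left(Q{\left(0,-3 \right)} + z\right) = \left(237 - 163\right) \left(\left(0 - 3\right) - 56\right) = 74 \left(-3 - 56\right) = 74 \left(-59\right) = -4366$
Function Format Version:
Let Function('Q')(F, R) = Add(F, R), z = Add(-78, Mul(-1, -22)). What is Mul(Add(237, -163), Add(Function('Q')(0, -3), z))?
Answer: -4366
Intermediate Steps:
z = -56 (z = Add(-78, 22) = -56)
Mul(Add(237, -163), Add(Function('Q')(0, -3), z)) = Mul(Add(237, -163), Add(Add(0, -3), -56)) = Mul(74, Add(-3, -56)) = Mul(74, -59) = -4366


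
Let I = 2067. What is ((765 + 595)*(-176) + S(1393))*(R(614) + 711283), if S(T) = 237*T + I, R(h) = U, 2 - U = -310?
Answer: 66070172560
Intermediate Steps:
U = 312 (U = 2 - 1*(-310) = 2 + 310 = 312)
R(h) = 312
S(T) = 2067 + 237*T (S(T) = 237*T + 2067 = 2067 + 237*T)
((765 + 595)*(-176) + S(1393))*(R(614) + 711283) = ((765 + 595)*(-176) + (2067 + 237*1393))*(312 + 711283) = (1360*(-176) + (2067 + 330141))*711595 = (-239360 + 332208)*711595 = 92848*711595 = 66070172560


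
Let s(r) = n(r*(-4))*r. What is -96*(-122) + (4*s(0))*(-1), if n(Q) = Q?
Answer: 11712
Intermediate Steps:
s(r) = -4*r² (s(r) = (r*(-4))*r = (-4*r)*r = -4*r²)
-96*(-122) + (4*s(0))*(-1) = -96*(-122) + (4*(-4*0²))*(-1) = 11712 + (4*(-4*0))*(-1) = 11712 + (4*0)*(-1) = 11712 + 0*(-1) = 11712 + 0 = 11712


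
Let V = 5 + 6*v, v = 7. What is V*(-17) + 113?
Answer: -686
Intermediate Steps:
V = 47 (V = 5 + 6*7 = 5 + 42 = 47)
V*(-17) + 113 = 47*(-17) + 113 = -799 + 113 = -686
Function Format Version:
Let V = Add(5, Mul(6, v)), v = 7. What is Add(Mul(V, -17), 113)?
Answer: -686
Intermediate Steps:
V = 47 (V = Add(5, Mul(6, 7)) = Add(5, 42) = 47)
Add(Mul(V, -17), 113) = Add(Mul(47, -17), 113) = Add(-799, 113) = -686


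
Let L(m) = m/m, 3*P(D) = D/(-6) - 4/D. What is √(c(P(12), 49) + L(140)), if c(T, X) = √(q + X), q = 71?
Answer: √(1 + 2*√30) ≈ 3.4575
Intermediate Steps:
P(D) = -4/(3*D) - D/18 (P(D) = (D/(-6) - 4/D)/3 = (D*(-⅙) - 4/D)/3 = (-D/6 - 4/D)/3 = (-4/D - D/6)/3 = -4/(3*D) - D/18)
L(m) = 1
c(T, X) = √(71 + X)
√(c(P(12), 49) + L(140)) = √(√(71 + 49) + 1) = √(√120 + 1) = √(2*√30 + 1) = √(1 + 2*√30)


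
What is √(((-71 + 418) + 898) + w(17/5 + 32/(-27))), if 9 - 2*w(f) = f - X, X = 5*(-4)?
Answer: √2507745/45 ≈ 35.191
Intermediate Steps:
X = -20
w(f) = -11/2 - f/2 (w(f) = 9/2 - (f - 1*(-20))/2 = 9/2 - (f + 20)/2 = 9/2 - (20 + f)/2 = 9/2 + (-10 - f/2) = -11/2 - f/2)
√(((-71 + 418) + 898) + w(17/5 + 32/(-27))) = √(((-71 + 418) + 898) + (-11/2 - (17/5 + 32/(-27))/2)) = √((347 + 898) + (-11/2 - (17*(⅕) + 32*(-1/27))/2)) = √(1245 + (-11/2 - (17/5 - 32/27)/2)) = √(1245 + (-11/2 - ½*299/135)) = √(1245 + (-11/2 - 299/270)) = √(1245 - 892/135) = √(167183/135) = √2507745/45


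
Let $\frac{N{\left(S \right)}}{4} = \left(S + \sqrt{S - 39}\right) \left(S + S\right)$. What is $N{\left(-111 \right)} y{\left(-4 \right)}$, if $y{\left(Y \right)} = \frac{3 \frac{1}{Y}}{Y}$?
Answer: $\frac{36963}{2} - \frac{1665 i \sqrt{6}}{2} \approx 18482.0 - 2039.2 i$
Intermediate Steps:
$y{\left(Y \right)} = \frac{3}{Y^{2}}$
$N{\left(S \right)} = 8 S \left(S + \sqrt{-39 + S}\right)$ ($N{\left(S \right)} = 4 \left(S + \sqrt{S - 39}\right) \left(S + S\right) = 4 \left(S + \sqrt{-39 + S}\right) 2 S = 4 \cdot 2 S \left(S + \sqrt{-39 + S}\right) = 8 S \left(S + \sqrt{-39 + S}\right)$)
$N{\left(-111 \right)} y{\left(-4 \right)} = 8 \left(-111\right) \left(-111 + \sqrt{-39 - 111}\right) \frac{3}{16} = 8 \left(-111\right) \left(-111 + \sqrt{-150}\right) 3 \cdot \frac{1}{16} = 8 \left(-111\right) \left(-111 + 5 i \sqrt{6}\right) \frac{3}{16} = \left(98568 - 4440 i \sqrt{6}\right) \frac{3}{16} = \frac{36963}{2} - \frac{1665 i \sqrt{6}}{2}$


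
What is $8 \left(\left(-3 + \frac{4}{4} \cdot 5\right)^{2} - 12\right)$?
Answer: $-64$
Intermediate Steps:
$8 \left(\left(-3 + \frac{4}{4} \cdot 5\right)^{2} - 12\right) = 8 \left(\left(-3 + 4 \cdot \frac{1}{4} \cdot 5\right)^{2} - 12\right) = 8 \left(\left(-3 + 1 \cdot 5\right)^{2} - 12\right) = 8 \left(\left(-3 + 5\right)^{2} - 12\right) = 8 \left(2^{2} - 12\right) = 8 \left(4 - 12\right) = 8 \left(-8\right) = -64$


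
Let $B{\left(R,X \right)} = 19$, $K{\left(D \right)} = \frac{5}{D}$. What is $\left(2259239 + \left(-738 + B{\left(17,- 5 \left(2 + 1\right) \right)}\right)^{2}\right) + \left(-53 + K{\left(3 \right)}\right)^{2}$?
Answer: $\frac{25009516}{9} \approx 2.7788 \cdot 10^{6}$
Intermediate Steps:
$\left(2259239 + \left(-738 + B{\left(17,- 5 \left(2 + 1\right) \right)}\right)^{2}\right) + \left(-53 + K{\left(3 \right)}\right)^{2} = \left(2259239 + \left(-738 + 19\right)^{2}\right) + \left(-53 + \frac{5}{3}\right)^{2} = \left(2259239 + \left(-719\right)^{2}\right) + \left(-53 + 5 \cdot \frac{1}{3}\right)^{2} = \left(2259239 + 516961\right) + \left(-53 + \frac{5}{3}\right)^{2} = 2776200 + \left(- \frac{154}{3}\right)^{2} = 2776200 + \frac{23716}{9} = \frac{25009516}{9}$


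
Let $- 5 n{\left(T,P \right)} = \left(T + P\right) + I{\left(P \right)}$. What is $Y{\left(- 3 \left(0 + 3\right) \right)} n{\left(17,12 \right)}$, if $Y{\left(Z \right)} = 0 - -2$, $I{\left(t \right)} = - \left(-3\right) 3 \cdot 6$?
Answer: $- \frac{166}{5} \approx -33.2$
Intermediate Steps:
$I{\left(t \right)} = 54$ ($I{\left(t \right)} = - \left(-9\right) 6 = \left(-1\right) \left(-54\right) = 54$)
$Y{\left(Z \right)} = 2$ ($Y{\left(Z \right)} = 0 + 2 = 2$)
$n{\left(T,P \right)} = - \frac{54}{5} - \frac{P}{5} - \frac{T}{5}$ ($n{\left(T,P \right)} = - \frac{\left(T + P\right) + 54}{5} = - \frac{\left(P + T\right) + 54}{5} = - \frac{54 + P + T}{5} = - \frac{54}{5} - \frac{P}{5} - \frac{T}{5}$)
$Y{\left(- 3 \left(0 + 3\right) \right)} n{\left(17,12 \right)} = 2 \left(- \frac{54}{5} - \frac{12}{5} - \frac{17}{5}\right) = 2 \left(- \frac{83}{5}\right) = - \frac{166}{5}$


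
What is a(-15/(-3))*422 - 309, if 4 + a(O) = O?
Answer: 113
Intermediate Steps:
a(O) = -4 + O
a(-15/(-3))*422 - 309 = (-4 - 15/(-3))*422 - 309 = (-4 - 15*(-⅓))*422 - 309 = (-4 + 5)*422 - 309 = 1*422 - 309 = 422 - 309 = 113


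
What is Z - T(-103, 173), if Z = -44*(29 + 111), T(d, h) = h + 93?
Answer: -6426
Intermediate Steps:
T(d, h) = 93 + h
Z = -6160 (Z = -44*140 = -6160)
Z - T(-103, 173) = -6160 - (93 + 173) = -6160 - 1*266 = -6160 - 266 = -6426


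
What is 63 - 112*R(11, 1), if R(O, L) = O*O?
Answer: -13489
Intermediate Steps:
R(O, L) = O²
63 - 112*R(11, 1) = 63 - 112*11² = 63 - 112*121 = 63 - 13552 = -13489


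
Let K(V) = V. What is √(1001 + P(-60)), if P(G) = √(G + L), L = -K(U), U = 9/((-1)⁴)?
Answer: √(1001 + I*√69) ≈ 31.639 + 0.1313*I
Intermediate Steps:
U = 9 (U = 9/1 = 9*1 = 9)
L = -9 (L = -1*9 = -9)
P(G) = √(-9 + G) (P(G) = √(G - 9) = √(-9 + G))
√(1001 + P(-60)) = √(1001 + √(-9 - 60)) = √(1001 + √(-69)) = √(1001 + I*√69)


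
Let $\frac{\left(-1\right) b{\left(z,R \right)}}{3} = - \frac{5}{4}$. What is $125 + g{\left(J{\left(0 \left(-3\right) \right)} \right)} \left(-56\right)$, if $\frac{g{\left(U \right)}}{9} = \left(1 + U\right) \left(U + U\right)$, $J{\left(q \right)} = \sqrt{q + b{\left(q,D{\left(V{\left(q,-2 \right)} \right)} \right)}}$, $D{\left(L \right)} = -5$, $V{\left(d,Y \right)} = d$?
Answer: $-3655 - 504 \sqrt{15} \approx -5607.0$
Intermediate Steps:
$b{\left(z,R \right)} = \frac{15}{4}$ ($b{\left(z,R \right)} = - 3 \left(- \frac{5}{4}\right) = - 3 \left(\left(-5\right) \frac{1}{4}\right) = \left(-3\right) \left(- \frac{5}{4}\right) = \frac{15}{4}$)
$J{\left(q \right)} = \sqrt{\frac{15}{4} + q}$ ($J{\left(q \right)} = \sqrt{q + \frac{15}{4}} = \sqrt{\frac{15}{4} + q}$)
$g{\left(U \right)} = 18 U \left(1 + U\right)$ ($g{\left(U \right)} = 9 \left(1 + U\right) \left(U + U\right) = 9 \left(1 + U\right) 2 U = 9 \cdot 2 U \left(1 + U\right) = 18 U \left(1 + U\right)$)
$125 + g{\left(J{\left(0 \left(-3\right) \right)} \right)} \left(-56\right) = 125 + 18 \frac{\sqrt{15 + 4 \cdot 0 \left(-3\right)}}{2} \left(1 + \frac{\sqrt{15 + 4 \cdot 0 \left(-3\right)}}{2}\right) \left(-56\right) = 125 + 18 \frac{\sqrt{15 + 4 \cdot 0}}{2} \left(1 + \frac{\sqrt{15 + 4 \cdot 0}}{2}\right) \left(-56\right) = 125 + 18 \frac{\sqrt{15 + 0}}{2} \left(1 + \frac{\sqrt{15 + 0}}{2}\right) \left(-56\right) = 125 + 18 \frac{\sqrt{15}}{2} \left(1 + \frac{\sqrt{15}}{2}\right) \left(-56\right) = 125 + 9 \sqrt{15} \left(1 + \frac{\sqrt{15}}{2}\right) \left(-56\right) = 125 - 504 \sqrt{15} \left(1 + \frac{\sqrt{15}}{2}\right)$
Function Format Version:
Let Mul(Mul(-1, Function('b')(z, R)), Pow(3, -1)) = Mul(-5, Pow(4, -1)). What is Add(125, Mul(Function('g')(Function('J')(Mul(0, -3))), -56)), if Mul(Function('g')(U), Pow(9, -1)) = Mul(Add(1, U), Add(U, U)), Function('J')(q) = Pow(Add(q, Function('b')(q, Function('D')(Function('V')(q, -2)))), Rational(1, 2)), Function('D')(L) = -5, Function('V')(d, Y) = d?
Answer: Add(-3655, Mul(-504, Pow(15, Rational(1, 2)))) ≈ -5607.0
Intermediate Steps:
Function('b')(z, R) = Rational(15, 4) (Function('b')(z, R) = Mul(-3, Mul(-5, Pow(4, -1))) = Mul(-3, Mul(-5, Rational(1, 4))) = Mul(-3, Rational(-5, 4)) = Rational(15, 4))
Function('J')(q) = Pow(Add(Rational(15, 4), q), Rational(1, 2)) (Function('J')(q) = Pow(Add(q, Rational(15, 4)), Rational(1, 2)) = Pow(Add(Rational(15, 4), q), Rational(1, 2)))
Function('g')(U) = Mul(18, U, Add(1, U)) (Function('g')(U) = Mul(9, Mul(Add(1, U), Add(U, U))) = Mul(9, Mul(Add(1, U), Mul(2, U))) = Mul(9, Mul(2, U, Add(1, U))) = Mul(18, U, Add(1, U)))
Add(125, Mul(Function('g')(Function('J')(Mul(0, -3))), -56)) = Add(125, Mul(Mul(18, Mul(Rational(1, 2), Pow(Add(15, Mul(4, Mul(0, -3))), Rational(1, 2))), Add(1, Mul(Rational(1, 2), Pow(Add(15, Mul(4, Mul(0, -3))), Rational(1, 2))))), -56)) = Add(125, Mul(Mul(18, Mul(Rational(1, 2), Pow(Add(15, Mul(4, 0)), Rational(1, 2))), Add(1, Mul(Rational(1, 2), Pow(Add(15, Mul(4, 0)), Rational(1, 2))))), -56)) = Add(125, Mul(Mul(18, Mul(Rational(1, 2), Pow(Add(15, 0), Rational(1, 2))), Add(1, Mul(Rational(1, 2), Pow(Add(15, 0), Rational(1, 2))))), -56)) = Add(125, Mul(Mul(18, Mul(Rational(1, 2), Pow(15, Rational(1, 2))), Add(1, Mul(Rational(1, 2), Pow(15, Rational(1, 2))))), -56)) = Add(125, Mul(Mul(9, Pow(15, Rational(1, 2)), Add(1, Mul(Rational(1, 2), Pow(15, Rational(1, 2))))), -56)) = Add(125, Mul(-504, Pow(15, Rational(1, 2)), Add(1, Mul(Rational(1, 2), Pow(15, Rational(1, 2))))))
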